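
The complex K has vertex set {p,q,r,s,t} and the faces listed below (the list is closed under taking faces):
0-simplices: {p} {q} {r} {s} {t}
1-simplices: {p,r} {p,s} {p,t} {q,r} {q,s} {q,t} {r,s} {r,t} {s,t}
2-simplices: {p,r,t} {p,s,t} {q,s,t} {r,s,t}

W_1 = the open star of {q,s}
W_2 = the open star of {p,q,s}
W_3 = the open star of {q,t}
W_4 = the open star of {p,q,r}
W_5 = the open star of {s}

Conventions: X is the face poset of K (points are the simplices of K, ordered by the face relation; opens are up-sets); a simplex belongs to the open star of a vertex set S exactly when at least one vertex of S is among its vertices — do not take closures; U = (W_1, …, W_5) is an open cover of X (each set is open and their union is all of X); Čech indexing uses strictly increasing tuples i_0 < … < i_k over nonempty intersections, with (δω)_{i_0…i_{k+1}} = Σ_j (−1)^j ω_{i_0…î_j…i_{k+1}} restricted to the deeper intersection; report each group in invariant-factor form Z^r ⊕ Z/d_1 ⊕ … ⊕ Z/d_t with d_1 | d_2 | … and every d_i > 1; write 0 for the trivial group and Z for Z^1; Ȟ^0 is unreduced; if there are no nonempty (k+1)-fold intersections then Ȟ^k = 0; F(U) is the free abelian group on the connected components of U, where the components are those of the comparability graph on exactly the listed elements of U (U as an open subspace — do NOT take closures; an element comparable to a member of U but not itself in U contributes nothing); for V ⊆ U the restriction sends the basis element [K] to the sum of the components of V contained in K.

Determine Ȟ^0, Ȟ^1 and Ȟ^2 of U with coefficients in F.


nerve of the cover:
  W1={{q},{s},{p,s},{q,r},{q,s},{q,t},{r,s},{s,t},{p,s,t},{q,s,t},{r,s,t}} W2={{p},{q},{s},{p,r},{p,s},{p,t},{q,r},{q,s},{q,t},{r,s},{s,t},{p,r,t},{p,s,t},{q,s,t},{r,s,t}} W3={{q},{t},{p,t},{q,r},{q,s},{q,t},{r,t},{s,t},{p,r,t},{p,s,t},{q,s,t},{r,s,t}} W4={{p},{q},{r},{p,r},{p,s},{p,t},{q,r},{q,s},{q,t},{r,s},{r,t},{p,r,t},{p,s,t},{q,s,t},{r,s,t}} W5={{s},{p,s},{q,s},{r,s},{s,t},{p,s,t},{q,s,t},{r,s,t}}
  W12={{q},{s},{p,s},{q,r},{q,s},{q,t},{r,s},{s,t},{p,s,t},{q,s,t},{r,s,t}} W13={{q},{q,r},{q,s},{q,t},{s,t},{p,s,t},{q,s,t},{r,s,t}} W14={{q},{p,s},{q,r},{q,s},{q,t},{r,s},{p,s,t},{q,s,t},{r,s,t}} W15={{s},{p,s},{q,s},{r,s},{s,t},{p,s,t},{q,s,t},{r,s,t}} W23={{q},{p,t},{q,r},{q,s},{q,t},{s,t},{p,r,t},{p,s,t},{q,s,t},{r,s,t}} W24={{p},{q},{p,r},{p,s},{p,t},{q,r},{q,s},{q,t},{r,s},{p,r,t},{p,s,t},{q,s,t},{r,s,t}} W25={{s},{p,s},{q,s},{r,s},{s,t},{p,s,t},{q,s,t},{r,s,t}} W34={{q},{p,t},{q,r},{q,s},{q,t},{r,t},{p,r,t},{p,s,t},{q,s,t},{r,s,t}} W35={{q,s},{s,t},{p,s,t},{q,s,t},{r,s,t}} W45={{p,s},{q,s},{r,s},{p,s,t},{q,s,t},{r,s,t}}
  W123={{q},{q,r},{q,s},{q,t},{s,t},{p,s,t},{q,s,t},{r,s,t}} W124={{q},{p,s},{q,r},{q,s},{q,t},{r,s},{p,s,t},{q,s,t},{r,s,t}} W125={{s},{p,s},{q,s},{r,s},{s,t},{p,s,t},{q,s,t},{r,s,t}} W134={{q},{q,r},{q,s},{q,t},{p,s,t},{q,s,t},{r,s,t}} W135={{q,s},{s,t},{p,s,t},{q,s,t},{r,s,t}} W145={{p,s},{q,s},{r,s},{p,s,t},{q,s,t},{r,s,t}} W234={{q},{p,t},{q,r},{q,s},{q,t},{p,r,t},{p,s,t},{q,s,t},{r,s,t}} W235={{q,s},{s,t},{p,s,t},{q,s,t},{r,s,t}} W245={{p,s},{q,s},{r,s},{p,s,t},{q,s,t},{r,s,t}} W345={{q,s},{p,s,t},{q,s,t},{r,s,t}}
  W1234={{q},{q,r},{q,s},{q,t},{p,s,t},{q,s,t},{r,s,t}} W1235={{q,s},{s,t},{p,s,t},{q,s,t},{r,s,t}} W1245={{p,s},{q,s},{r,s},{p,s,t},{q,s,t},{r,s,t}} W1345={{q,s},{p,s,t},{q,s,t},{r,s,t}} W2345={{q,s},{p,s,t},{q,s,t},{r,s,t}}
  W12345={{q,s},{p,s,t},{q,s,t},{r,s,t}}
components per intersection:
  W1: {{q},{s},{p,s},{q,r},{q,s},{q,t},{r,s},{s,t},{p,s,t},{q,s,t},{r,s,t}}
  W2: {{p},{q},{s},{p,r},{p,s},{p,t},{q,r},{q,s},{q,t},{r,s},{s,t},{p,r,t},{p,s,t},{q,s,t},{r,s,t}}
  W3: {{q},{t},{p,t},{q,r},{q,s},{q,t},{r,t},{s,t},{p,r,t},{p,s,t},{q,s,t},{r,s,t}}
  W4: {{p},{q},{r},{p,r},{p,s},{p,t},{q,r},{q,s},{q,t},{r,s},{r,t},{p,r,t},{p,s,t},{q,s,t},{r,s,t}}
  W5: {{s},{p,s},{q,s},{r,s},{s,t},{p,s,t},{q,s,t},{r,s,t}}
  W12: {{q},{s},{p,s},{q,r},{q,s},{q,t},{r,s},{s,t},{p,s,t},{q,s,t},{r,s,t}}
  W13: {{q},{q,r},{q,s},{q,t},{s,t},{p,s,t},{q,s,t},{r,s,t}}
  W14: {{q},{q,r},{q,s},{q,t},{q,s,t}} {{p,s},{p,s,t}} {{r,s},{r,s,t}}
  W15: {{s},{p,s},{q,s},{r,s},{s,t},{p,s,t},{q,s,t},{r,s,t}}
  W23: {{q},{p,t},{q,r},{q,s},{q,t},{s,t},{p,r,t},{p,s,t},{q,s,t},{r,s,t}}
  W24: {{p},{p,r},{p,s},{p,t},{p,r,t},{p,s,t}} {{q},{q,r},{q,s},{q,t},{q,s,t}} {{r,s},{r,s,t}}
  W25: {{s},{p,s},{q,s},{r,s},{s,t},{p,s,t},{q,s,t},{r,s,t}}
  W34: {{q},{q,r},{q,s},{q,t},{q,s,t}} {{p,t},{r,t},{p,r,t},{p,s,t},{r,s,t}}
  W35: {{q,s},{s,t},{p,s,t},{q,s,t},{r,s,t}}
  W45: {{p,s},{p,s,t}} {{q,s},{q,s,t}} {{r,s},{r,s,t}}
  W123: {{q},{q,r},{q,s},{q,t},{s,t},{p,s,t},{q,s,t},{r,s,t}}
  W124: {{q},{q,r},{q,s},{q,t},{q,s,t}} {{p,s},{p,s,t}} {{r,s},{r,s,t}}
  W125: {{s},{p,s},{q,s},{r,s},{s,t},{p,s,t},{q,s,t},{r,s,t}}
  W134: {{q},{q,r},{q,s},{q,t},{q,s,t}} {{p,s,t}} {{r,s,t}}
  W135: {{q,s},{s,t},{p,s,t},{q,s,t},{r,s,t}}
  W145: {{p,s},{p,s,t}} {{q,s},{q,s,t}} {{r,s},{r,s,t}}
  W234: {{q},{q,r},{q,s},{q,t},{q,s,t}} {{p,t},{p,r,t},{p,s,t}} {{r,s,t}}
  W235: {{q,s},{s,t},{p,s,t},{q,s,t},{r,s,t}}
  W245: {{p,s},{p,s,t}} {{q,s},{q,s,t}} {{r,s},{r,s,t}}
  W345: {{q,s},{q,s,t}} {{p,s,t}} {{r,s,t}}
  W1234: {{q},{q,r},{q,s},{q,t},{q,s,t}} {{p,s,t}} {{r,s,t}}
  W1235: {{q,s},{s,t},{p,s,t},{q,s,t},{r,s,t}}
  W1245: {{p,s},{p,s,t}} {{q,s},{q,s,t}} {{r,s},{r,s,t}}
  W1345: {{q,s},{q,s,t}} {{p,s,t}} {{r,s,t}}
  W2345: {{q,s},{q,s,t}} {{p,s,t}} {{r,s,t}}
  W12345: {{q,s},{q,s,t}} {{p,s,t}} {{r,s,t}}
C dims 5,17,22,13; δ0: rk 4, SNF 1^4; δ1: rk 12, SNF 1^12; δ2: rk 10, SNF 1^10
Ȟ^0 = (5 − 4) − 0 = 1, so Ȟ^0 ≅ Z
Ȟ^1 = (17 − 12) − 4 = 1, so Ȟ^1 ≅ Z
Ȟ^2 = (22 − 10) − 12 = 0, so Ȟ^2 ≅ 0

Ȟ^0 = Z, Ȟ^1 = Z, Ȟ^2 = 0


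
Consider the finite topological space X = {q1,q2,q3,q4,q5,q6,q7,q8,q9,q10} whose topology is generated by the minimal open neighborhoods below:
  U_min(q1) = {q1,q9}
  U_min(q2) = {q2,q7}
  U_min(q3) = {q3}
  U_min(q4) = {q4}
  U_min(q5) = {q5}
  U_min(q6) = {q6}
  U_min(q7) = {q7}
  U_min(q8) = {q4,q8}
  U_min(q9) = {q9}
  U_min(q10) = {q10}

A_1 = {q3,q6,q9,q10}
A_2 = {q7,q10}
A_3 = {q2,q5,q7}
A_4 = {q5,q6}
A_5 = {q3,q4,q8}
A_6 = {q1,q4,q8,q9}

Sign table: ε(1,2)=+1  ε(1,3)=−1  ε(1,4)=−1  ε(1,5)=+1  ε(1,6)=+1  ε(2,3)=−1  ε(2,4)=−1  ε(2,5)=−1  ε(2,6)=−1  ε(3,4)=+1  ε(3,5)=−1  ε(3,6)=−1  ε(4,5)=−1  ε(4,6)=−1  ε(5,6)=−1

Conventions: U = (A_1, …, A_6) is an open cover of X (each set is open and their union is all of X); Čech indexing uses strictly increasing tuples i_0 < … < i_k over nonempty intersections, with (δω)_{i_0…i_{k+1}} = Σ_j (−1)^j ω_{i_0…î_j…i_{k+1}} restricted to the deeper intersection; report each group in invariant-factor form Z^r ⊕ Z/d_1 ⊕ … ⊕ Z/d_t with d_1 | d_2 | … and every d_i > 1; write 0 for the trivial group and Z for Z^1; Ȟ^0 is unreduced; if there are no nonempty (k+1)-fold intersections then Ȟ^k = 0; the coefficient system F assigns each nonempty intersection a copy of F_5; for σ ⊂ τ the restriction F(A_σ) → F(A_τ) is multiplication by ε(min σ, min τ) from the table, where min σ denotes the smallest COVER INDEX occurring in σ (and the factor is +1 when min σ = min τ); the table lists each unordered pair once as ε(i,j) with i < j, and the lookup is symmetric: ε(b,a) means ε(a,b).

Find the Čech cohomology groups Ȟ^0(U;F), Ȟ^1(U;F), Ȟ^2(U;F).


nerve simplices:
  A12={q10} A14={q6} A15={q3} A16={q9} A23={q7} A34={q5} A56={q4,q8}
C dims 6,7; δ0: rk_F5 6
degree 0: 6−6−0 = 0 → Ȟ^0 ≅ 0
degree 1: 7−0−6 = 1 → Ȟ^1 ≅ Z/5
degree 2: 0−0−0 = 0 → Ȟ^2 ≅ 0

Ȟ^0 = 0, Ȟ^1 = Z/5, Ȟ^2 = 0


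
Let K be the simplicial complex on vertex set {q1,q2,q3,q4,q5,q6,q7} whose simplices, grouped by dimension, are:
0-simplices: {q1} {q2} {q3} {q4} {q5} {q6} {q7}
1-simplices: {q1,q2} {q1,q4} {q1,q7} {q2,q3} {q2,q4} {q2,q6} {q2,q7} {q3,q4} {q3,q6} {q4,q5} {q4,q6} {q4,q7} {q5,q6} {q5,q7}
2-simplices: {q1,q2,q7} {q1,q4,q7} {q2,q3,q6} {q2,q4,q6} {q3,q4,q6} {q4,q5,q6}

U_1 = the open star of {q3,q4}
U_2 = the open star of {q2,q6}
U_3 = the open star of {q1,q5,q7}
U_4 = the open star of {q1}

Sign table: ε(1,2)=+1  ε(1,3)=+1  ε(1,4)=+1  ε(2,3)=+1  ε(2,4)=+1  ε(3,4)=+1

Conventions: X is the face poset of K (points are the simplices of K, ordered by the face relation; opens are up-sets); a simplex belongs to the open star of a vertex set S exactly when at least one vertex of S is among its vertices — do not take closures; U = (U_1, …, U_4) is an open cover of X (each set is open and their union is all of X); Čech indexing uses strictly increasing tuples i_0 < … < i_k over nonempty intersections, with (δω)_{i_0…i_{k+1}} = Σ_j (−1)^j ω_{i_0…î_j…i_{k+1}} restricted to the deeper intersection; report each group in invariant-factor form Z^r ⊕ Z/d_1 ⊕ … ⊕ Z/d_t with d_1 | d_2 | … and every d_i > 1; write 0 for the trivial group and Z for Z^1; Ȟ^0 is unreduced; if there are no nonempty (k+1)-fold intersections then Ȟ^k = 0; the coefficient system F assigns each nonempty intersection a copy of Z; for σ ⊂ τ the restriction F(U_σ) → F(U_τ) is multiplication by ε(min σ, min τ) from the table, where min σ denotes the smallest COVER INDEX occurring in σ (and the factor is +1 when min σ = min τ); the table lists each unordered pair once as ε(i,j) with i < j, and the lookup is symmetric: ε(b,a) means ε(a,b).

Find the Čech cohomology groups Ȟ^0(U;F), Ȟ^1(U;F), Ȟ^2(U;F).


nonempty intersections:
  U1={{q3},{q4},{q1,q4},{q2,q3},{q2,q4},{q3,q4},{q3,q6},{q4,q5},{q4,q6},{q4,q7},{q1,q4,q7},{q2,q3,q6},{q2,q4,q6},{q3,q4,q6},{q4,q5,q6}} U2={{q2},{q6},{q1,q2},{q2,q3},{q2,q4},{q2,q6},{q2,q7},{q3,q6},{q4,q6},{q5,q6},{q1,q2,q7},{q2,q3,q6},{q2,q4,q6},{q3,q4,q6},{q4,q5,q6}} U3={{q1},{q5},{q7},{q1,q2},{q1,q4},{q1,q7},{q2,q7},{q4,q5},{q4,q7},{q5,q6},{q5,q7},{q1,q2,q7},{q1,q4,q7},{q4,q5,q6}} U4={{q1},{q1,q2},{q1,q4},{q1,q7},{q1,q2,q7},{q1,q4,q7}}
  U12={{q2,q3},{q2,q4},{q3,q6},{q4,q6},{q2,q3,q6},{q2,q4,q6},{q3,q4,q6},{q4,q5,q6}} U13={{q1,q4},{q4,q5},{q4,q7},{q1,q4,q7},{q4,q5,q6}} U14={{q1,q4},{q1,q4,q7}} U23={{q1,q2},{q2,q7},{q5,q6},{q1,q2,q7},{q4,q5,q6}} U24={{q1,q2},{q1,q2,q7}} U34={{q1},{q1,q2},{q1,q4},{q1,q7},{q1,q2,q7},{q1,q4,q7}}
  U123={{q4,q5,q6}} U134={{q1,q4},{q1,q4,q7}} U234={{q1,q2},{q1,q2,q7}}
C dims 4,6,3; δ0: rk 3, SNF 1^3; δ1: rk 3, SNF 1^3
Ȟ^0: (4−3)−0=1 ⇒ Z
Ȟ^1: (6−3)−3=0 ⇒ 0
Ȟ^2: (3−0)−3=0 ⇒ 0

Ȟ^0 = Z, Ȟ^1 = 0, Ȟ^2 = 0


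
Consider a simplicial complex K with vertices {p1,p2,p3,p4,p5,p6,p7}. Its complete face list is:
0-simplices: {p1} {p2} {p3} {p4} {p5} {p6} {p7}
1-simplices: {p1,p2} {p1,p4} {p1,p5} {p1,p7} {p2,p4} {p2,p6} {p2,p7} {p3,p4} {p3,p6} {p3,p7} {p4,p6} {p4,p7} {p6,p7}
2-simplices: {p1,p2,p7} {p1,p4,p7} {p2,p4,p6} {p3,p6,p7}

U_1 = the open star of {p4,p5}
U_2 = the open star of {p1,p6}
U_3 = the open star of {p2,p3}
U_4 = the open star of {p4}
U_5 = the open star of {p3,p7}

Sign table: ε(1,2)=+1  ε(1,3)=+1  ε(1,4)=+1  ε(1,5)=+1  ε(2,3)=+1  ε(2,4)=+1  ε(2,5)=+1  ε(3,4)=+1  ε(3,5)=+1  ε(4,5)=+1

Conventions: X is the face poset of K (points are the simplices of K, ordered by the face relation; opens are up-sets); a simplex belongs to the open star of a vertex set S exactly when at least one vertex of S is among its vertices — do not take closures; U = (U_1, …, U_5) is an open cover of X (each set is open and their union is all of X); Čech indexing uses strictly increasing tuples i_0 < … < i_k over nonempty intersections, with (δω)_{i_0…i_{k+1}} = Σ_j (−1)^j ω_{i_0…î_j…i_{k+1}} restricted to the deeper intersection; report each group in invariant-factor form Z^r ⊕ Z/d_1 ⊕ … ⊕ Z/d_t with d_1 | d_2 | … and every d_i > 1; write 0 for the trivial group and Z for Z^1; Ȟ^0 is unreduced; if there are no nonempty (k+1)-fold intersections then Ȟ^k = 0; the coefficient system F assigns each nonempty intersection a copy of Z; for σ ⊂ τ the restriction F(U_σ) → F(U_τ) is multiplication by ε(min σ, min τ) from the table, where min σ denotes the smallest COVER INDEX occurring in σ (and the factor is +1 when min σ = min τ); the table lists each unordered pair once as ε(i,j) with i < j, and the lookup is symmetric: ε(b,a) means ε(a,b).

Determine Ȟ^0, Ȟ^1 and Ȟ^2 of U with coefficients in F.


nonempty overlaps:
  U1={{p4},{p5},{p1,p4},{p1,p5},{p2,p4},{p3,p4},{p4,p6},{p4,p7},{p1,p4,p7},{p2,p4,p6}} U2={{p1},{p6},{p1,p2},{p1,p4},{p1,p5},{p1,p7},{p2,p6},{p3,p6},{p4,p6},{p6,p7},{p1,p2,p7},{p1,p4,p7},{p2,p4,p6},{p3,p6,p7}} U3={{p2},{p3},{p1,p2},{p2,p4},{p2,p6},{p2,p7},{p3,p4},{p3,p6},{p3,p7},{p1,p2,p7},{p2,p4,p6},{p3,p6,p7}} U4={{p4},{p1,p4},{p2,p4},{p3,p4},{p4,p6},{p4,p7},{p1,p4,p7},{p2,p4,p6}} U5={{p3},{p7},{p1,p7},{p2,p7},{p3,p4},{p3,p6},{p3,p7},{p4,p7},{p6,p7},{p1,p2,p7},{p1,p4,p7},{p3,p6,p7}}
  U12={{p1,p4},{p1,p5},{p4,p6},{p1,p4,p7},{p2,p4,p6}} U13={{p2,p4},{p3,p4},{p2,p4,p6}} U14={{p4},{p1,p4},{p2,p4},{p3,p4},{p4,p6},{p4,p7},{p1,p4,p7},{p2,p4,p6}} U15={{p3,p4},{p4,p7},{p1,p4,p7}} U23={{p1,p2},{p2,p6},{p3,p6},{p1,p2,p7},{p2,p4,p6},{p3,p6,p7}} U24={{p1,p4},{p4,p6},{p1,p4,p7},{p2,p4,p6}} U25={{p1,p7},{p3,p6},{p6,p7},{p1,p2,p7},{p1,p4,p7},{p3,p6,p7}} U34={{p2,p4},{p3,p4},{p2,p4,p6}} U35={{p3},{p2,p7},{p3,p4},{p3,p6},{p3,p7},{p1,p2,p7},{p3,p6,p7}} U45={{p3,p4},{p4,p7},{p1,p4,p7}}
  U123={{p2,p4,p6}} U124={{p1,p4},{p4,p6},{p1,p4,p7},{p2,p4,p6}} U125={{p1,p4,p7}} U134={{p2,p4},{p3,p4},{p2,p4,p6}} U135={{p3,p4}} U145={{p3,p4},{p4,p7},{p1,p4,p7}} U234={{p2,p4,p6}} U235={{p3,p6},{p1,p2,p7},{p3,p6,p7}} U245={{p1,p4,p7}} U345={{p3,p4}}
  U1234={{p2,p4,p6}} U1245={{p1,p4,p7}} U1345={{p3,p4}}
C dims 5,10,10,3; δ0: rk 4, SNF 1^4; δ1: rk 6, SNF 1^6; δ2: rk 3, SNF 1^3
degree 0: 5−4−0 = 1 → Ȟ^0 ≅ Z
degree 1: 10−6−4 = 0 → Ȟ^1 ≅ 0
degree 2: 10−3−6 = 1 → Ȟ^2 ≅ Z

Ȟ^0 ≅ Z, Ȟ^1 ≅ 0, Ȟ^2 ≅ Z


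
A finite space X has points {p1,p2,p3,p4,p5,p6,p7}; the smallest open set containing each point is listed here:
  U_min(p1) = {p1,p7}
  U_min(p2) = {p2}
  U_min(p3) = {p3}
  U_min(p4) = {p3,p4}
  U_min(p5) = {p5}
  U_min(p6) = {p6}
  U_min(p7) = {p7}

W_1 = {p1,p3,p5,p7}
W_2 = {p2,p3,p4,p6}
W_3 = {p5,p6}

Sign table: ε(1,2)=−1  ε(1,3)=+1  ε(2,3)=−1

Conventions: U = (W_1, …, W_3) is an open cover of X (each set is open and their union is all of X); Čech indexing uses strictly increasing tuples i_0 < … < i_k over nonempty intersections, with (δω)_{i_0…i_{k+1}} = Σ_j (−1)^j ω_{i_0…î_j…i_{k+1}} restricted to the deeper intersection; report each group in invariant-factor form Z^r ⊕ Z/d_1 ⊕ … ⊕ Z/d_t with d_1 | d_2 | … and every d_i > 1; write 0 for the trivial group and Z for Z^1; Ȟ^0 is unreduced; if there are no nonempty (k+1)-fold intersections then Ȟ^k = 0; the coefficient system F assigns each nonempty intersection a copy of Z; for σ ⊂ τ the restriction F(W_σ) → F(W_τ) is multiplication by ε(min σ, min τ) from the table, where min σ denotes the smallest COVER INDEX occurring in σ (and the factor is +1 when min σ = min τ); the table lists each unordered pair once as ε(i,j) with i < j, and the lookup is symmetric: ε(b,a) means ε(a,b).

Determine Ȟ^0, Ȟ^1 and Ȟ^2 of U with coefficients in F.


Ȟ^0 ≅ Z; Ȟ^1 ≅ Z; Ȟ^2 ≅ 0

nerve of the cover:
  W12={p3} W13={p5} W23={p6}
C dims 3,3; δ0: rk 2, SNF 1^2
Ȟ^0 = (3 − 2) − 0 = 1, so Ȟ^0 ≅ Z
Ȟ^1 = (3 − 0) − 2 = 1, so Ȟ^1 ≅ Z
Ȟ^2 = (0 − 0) − 0 = 0, so Ȟ^2 ≅ 0


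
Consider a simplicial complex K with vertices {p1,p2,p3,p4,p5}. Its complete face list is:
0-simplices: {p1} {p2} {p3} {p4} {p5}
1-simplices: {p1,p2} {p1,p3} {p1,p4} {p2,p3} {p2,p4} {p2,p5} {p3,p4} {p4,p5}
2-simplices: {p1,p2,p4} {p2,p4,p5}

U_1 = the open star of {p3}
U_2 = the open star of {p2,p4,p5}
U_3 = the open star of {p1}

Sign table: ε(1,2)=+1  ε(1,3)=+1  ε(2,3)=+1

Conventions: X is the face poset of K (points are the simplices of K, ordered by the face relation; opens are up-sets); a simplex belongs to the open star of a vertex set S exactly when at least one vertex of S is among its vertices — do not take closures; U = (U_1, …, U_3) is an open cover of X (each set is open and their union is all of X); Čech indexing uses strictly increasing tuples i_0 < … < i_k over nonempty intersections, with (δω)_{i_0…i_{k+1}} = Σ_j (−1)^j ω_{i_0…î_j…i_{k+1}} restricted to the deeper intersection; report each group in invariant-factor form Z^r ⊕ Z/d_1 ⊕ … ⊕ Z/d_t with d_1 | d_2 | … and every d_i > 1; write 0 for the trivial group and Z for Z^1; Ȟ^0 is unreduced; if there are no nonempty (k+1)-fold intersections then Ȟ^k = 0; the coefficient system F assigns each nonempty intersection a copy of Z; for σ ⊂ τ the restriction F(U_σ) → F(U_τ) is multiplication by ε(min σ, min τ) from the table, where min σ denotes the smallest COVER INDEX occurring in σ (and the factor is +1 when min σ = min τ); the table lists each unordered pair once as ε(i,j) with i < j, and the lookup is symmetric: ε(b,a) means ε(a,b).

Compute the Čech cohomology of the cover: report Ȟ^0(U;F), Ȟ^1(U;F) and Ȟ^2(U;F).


Ȟ^0(U;F) ≅ Z; Ȟ^1(U;F) ≅ Z; Ȟ^2(U;F) ≅ 0

intersection data:
  U1={{p3},{p1,p3},{p2,p3},{p3,p4}} U2={{p2},{p4},{p5},{p1,p2},{p1,p4},{p2,p3},{p2,p4},{p2,p5},{p3,p4},{p4,p5},{p1,p2,p4},{p2,p4,p5}} U3={{p1},{p1,p2},{p1,p3},{p1,p4},{p1,p2,p4}}
  U12={{p2,p3},{p3,p4}} U13={{p1,p3}} U23={{p1,p2},{p1,p4},{p1,p2,p4}}
C dims 3,3; δ0: rk 2, SNF 1^2
Ȟ^0 = (3 − 2) − 0 = 1, so Ȟ^0 ≅ Z
Ȟ^1 = (3 − 0) − 2 = 1, so Ȟ^1 ≅ Z
Ȟ^2 = (0 − 0) − 0 = 0, so Ȟ^2 ≅ 0


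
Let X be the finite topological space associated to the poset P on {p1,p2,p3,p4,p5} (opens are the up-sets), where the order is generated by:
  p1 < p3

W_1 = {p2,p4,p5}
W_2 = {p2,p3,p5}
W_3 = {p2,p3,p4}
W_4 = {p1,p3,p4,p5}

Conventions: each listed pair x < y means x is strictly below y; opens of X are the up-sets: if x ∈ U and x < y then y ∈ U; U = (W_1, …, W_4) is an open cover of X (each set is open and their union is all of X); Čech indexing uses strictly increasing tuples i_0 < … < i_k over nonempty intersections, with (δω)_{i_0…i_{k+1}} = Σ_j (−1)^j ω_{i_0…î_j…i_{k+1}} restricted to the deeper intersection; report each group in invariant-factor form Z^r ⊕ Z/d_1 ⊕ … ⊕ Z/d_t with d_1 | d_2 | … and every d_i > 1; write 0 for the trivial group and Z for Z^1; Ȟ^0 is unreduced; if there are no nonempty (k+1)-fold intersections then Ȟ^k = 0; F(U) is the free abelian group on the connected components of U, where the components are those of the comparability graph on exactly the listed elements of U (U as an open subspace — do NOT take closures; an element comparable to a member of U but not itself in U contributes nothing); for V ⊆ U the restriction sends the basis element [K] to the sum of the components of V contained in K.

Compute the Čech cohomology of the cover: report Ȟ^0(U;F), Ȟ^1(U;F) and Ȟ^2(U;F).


Ȟ^0(U;F) ≅ Z^4, Ȟ^1(U;F) ≅ 0 and Ȟ^2(U;F) ≅ 0

cover nerve:
  W12={p2,p5} W13={p2,p4} W14={p4,p5} W23={p2,p3} W24={p3,p5} W34={p3,p4}
  W123={p2} W124={p5} W134={p4} W234={p3}
components per intersection:
  W1: {p2} {p4} {p5}
  W2: {p2} {p3} {p5}
  W3: {p2} {p3} {p4}
  W4: {p1,p3} {p4} {p5}
  W12: {p2} {p5}
  W13: {p2} {p4}
  W14: {p4} {p5}
  W23: {p2} {p3}
  W24: {p3} {p5}
  W34: {p3} {p4}
  W123: {p2}
  W124: {p5}
  W134: {p4}
  W234: {p3}
C dims 12,12,4; δ0: rk 8, SNF 1^8; δ1: rk 4, SNF 1^4
Ȟ^0: (12−8)−0=4 ⇒ Z^4
Ȟ^1: (12−4)−8=0 ⇒ 0
Ȟ^2: (4−0)−4=0 ⇒ 0


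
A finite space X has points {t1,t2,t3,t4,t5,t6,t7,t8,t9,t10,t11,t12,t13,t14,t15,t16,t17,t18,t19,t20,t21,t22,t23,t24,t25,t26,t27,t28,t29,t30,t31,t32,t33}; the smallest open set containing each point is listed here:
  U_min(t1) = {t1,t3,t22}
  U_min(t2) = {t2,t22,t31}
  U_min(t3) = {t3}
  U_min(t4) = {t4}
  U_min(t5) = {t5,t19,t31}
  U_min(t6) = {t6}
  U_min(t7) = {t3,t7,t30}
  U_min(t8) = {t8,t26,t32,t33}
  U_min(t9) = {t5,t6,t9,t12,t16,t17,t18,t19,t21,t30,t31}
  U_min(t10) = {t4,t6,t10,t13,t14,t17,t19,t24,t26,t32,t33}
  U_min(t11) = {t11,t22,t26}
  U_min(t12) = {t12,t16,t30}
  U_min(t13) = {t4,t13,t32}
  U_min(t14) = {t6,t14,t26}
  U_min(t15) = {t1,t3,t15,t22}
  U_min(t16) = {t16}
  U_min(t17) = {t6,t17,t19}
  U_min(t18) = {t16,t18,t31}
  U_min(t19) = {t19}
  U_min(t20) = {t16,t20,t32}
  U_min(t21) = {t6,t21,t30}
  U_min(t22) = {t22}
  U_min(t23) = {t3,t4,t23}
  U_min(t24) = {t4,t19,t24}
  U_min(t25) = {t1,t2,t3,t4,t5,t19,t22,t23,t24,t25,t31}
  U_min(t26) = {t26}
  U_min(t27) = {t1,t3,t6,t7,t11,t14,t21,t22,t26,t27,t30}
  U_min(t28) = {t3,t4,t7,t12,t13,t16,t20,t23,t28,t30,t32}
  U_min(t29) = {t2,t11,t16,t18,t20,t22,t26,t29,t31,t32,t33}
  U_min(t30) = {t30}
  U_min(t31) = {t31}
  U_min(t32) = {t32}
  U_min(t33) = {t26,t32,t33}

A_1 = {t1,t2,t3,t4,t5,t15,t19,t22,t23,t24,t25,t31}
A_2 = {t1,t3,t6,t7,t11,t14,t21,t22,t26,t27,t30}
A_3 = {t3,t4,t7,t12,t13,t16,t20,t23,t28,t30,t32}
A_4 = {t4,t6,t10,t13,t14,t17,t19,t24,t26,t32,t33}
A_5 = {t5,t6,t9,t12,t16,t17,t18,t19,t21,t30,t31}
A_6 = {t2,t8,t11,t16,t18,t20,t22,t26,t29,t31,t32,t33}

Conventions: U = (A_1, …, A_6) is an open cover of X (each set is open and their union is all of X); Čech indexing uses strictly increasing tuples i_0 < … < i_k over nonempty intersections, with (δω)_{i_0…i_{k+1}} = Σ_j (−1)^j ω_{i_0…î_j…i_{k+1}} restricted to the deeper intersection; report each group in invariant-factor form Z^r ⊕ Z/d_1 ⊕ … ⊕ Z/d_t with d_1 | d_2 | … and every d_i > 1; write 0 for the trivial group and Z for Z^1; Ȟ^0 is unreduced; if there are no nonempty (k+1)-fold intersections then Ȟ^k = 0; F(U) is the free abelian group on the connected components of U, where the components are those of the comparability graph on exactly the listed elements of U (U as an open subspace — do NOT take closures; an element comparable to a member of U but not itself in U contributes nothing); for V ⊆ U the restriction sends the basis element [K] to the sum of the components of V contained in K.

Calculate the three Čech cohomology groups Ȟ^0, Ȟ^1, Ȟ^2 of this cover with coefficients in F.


nerve simplices:
  A12={t1,t3,t22} A13={t3,t4,t23} A14={t4,t19,t24} A15={t5,t19,t31} A16={t2,t22,t31} A23={t3,t7,t30} A24={t6,t14,t26} A25={t6,t21,t30} A26={t11,t22,t26} A34={t4,t13,t32} A35={t12,t16,t30} A36={t16,t20,t32} A45={t6,t17,t19} A46={t26,t32,t33} A56={t16,t18,t31}
  A123={t3} A126={t22} A134={t4} A145={t19} A156={t31} A235={t30} A245={t6} A246={t26} A346={t32} A356={t16}
components per intersection:
  A1: {t1,t2,t3,t4,t5,t15,t19,t22,t23,t24,t25,t31}
  A2: {t1,t3,t6,t7,t11,t14,t21,t22,t26,t27,t30}
  A3: {t3,t4,t7,t12,t13,t16,t20,t23,t28,t30,t32}
  A4: {t4,t6,t10,t13,t14,t17,t19,t24,t26,t32,t33}
  A5: {t5,t6,t9,t12,t16,t17,t18,t19,t21,t30,t31}
  A6: {t2,t8,t11,t16,t18,t20,t22,t26,t29,t31,t32,t33}
  A12: {t1,t3,t22}
  A13: {t3,t4,t23}
  A14: {t4,t19,t24}
  A15: {t5,t19,t31}
  A16: {t2,t22,t31}
  A23: {t3,t7,t30}
  A24: {t6,t14,t26}
  A25: {t6,t21,t30}
  A26: {t11,t22,t26}
  A34: {t4,t13,t32}
  A35: {t12,t16,t30}
  A36: {t16,t20,t32}
  A45: {t6,t17,t19}
  A46: {t26,t32,t33}
  A56: {t16,t18,t31}
  A123: {t3}
  A126: {t22}
  A134: {t4}
  A145: {t19}
  A156: {t31}
  A235: {t30}
  A245: {t6}
  A246: {t26}
  A346: {t32}
  A356: {t16}
C dims 6,15,10; δ0: rk 5, SNF 1^5; δ1: rk 10, SNF 1^9·2
degree 0: 6−5−0 = 1 → Ȟ^0 ≅ Z
degree 1: 15−10−5 = 0 → Ȟ^1 ≅ 0
degree 2: 10−0−10 = 0 plus torsion [2] → Ȟ^2 ≅ Z/2

Ȟ^0 ≅ Z, Ȟ^1 ≅ 0 and Ȟ^2 ≅ Z/2


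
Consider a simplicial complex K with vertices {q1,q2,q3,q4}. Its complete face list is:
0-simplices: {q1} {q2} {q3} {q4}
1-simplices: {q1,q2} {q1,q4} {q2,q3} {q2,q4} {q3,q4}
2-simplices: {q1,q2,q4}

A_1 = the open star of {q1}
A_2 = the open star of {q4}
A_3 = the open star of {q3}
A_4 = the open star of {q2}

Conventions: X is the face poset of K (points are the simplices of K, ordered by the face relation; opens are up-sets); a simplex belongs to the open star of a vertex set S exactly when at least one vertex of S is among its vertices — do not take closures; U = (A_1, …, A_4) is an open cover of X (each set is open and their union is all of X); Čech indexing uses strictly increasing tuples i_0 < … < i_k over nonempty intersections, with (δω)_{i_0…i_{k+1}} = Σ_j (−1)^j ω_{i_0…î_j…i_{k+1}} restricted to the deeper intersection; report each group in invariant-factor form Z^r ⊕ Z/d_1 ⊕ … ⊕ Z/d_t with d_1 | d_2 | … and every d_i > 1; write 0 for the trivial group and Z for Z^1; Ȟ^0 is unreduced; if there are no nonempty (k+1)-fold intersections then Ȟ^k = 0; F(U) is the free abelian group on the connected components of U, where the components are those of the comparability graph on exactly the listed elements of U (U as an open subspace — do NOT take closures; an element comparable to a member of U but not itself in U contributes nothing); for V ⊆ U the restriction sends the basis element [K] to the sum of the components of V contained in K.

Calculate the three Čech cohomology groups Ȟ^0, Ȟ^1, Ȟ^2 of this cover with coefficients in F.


nerve of the cover:
  A1={{q1},{q1,q2},{q1,q4},{q1,q2,q4}} A2={{q4},{q1,q4},{q2,q4},{q3,q4},{q1,q2,q4}} A3={{q3},{q2,q3},{q3,q4}} A4={{q2},{q1,q2},{q2,q3},{q2,q4},{q1,q2,q4}}
  A12={{q1,q4},{q1,q2,q4}} A14={{q1,q2},{q1,q2,q4}} A23={{q3,q4}} A24={{q2,q4},{q1,q2,q4}} A34={{q2,q3}}
  A124={{q1,q2,q4}}
components per intersection:
  A1: {{q1},{q1,q2},{q1,q4},{q1,q2,q4}}
  A2: {{q4},{q1,q4},{q2,q4},{q3,q4},{q1,q2,q4}}
  A3: {{q3},{q2,q3},{q3,q4}}
  A4: {{q2},{q1,q2},{q2,q3},{q2,q4},{q1,q2,q4}}
  A12: {{q1,q4},{q1,q2,q4}}
  A14: {{q1,q2},{q1,q2,q4}}
  A23: {{q3,q4}}
  A24: {{q2,q4},{q1,q2,q4}}
  A34: {{q2,q3}}
  A124: {{q1,q2,q4}}
C dims 4,5,1; δ0: rk 3, SNF 1^3; δ1: rk 1, SNF 1^1
Ȟ^0 = (4 − 3) − 0 = 1, so Ȟ^0 ≅ Z
Ȟ^1 = (5 − 1) − 3 = 1, so Ȟ^1 ≅ Z
Ȟ^2 = (1 − 0) − 1 = 0, so Ȟ^2 ≅ 0

Ȟ^0 ≅ Z,  Ȟ^1 ≅ Z,  Ȟ^2 ≅ 0


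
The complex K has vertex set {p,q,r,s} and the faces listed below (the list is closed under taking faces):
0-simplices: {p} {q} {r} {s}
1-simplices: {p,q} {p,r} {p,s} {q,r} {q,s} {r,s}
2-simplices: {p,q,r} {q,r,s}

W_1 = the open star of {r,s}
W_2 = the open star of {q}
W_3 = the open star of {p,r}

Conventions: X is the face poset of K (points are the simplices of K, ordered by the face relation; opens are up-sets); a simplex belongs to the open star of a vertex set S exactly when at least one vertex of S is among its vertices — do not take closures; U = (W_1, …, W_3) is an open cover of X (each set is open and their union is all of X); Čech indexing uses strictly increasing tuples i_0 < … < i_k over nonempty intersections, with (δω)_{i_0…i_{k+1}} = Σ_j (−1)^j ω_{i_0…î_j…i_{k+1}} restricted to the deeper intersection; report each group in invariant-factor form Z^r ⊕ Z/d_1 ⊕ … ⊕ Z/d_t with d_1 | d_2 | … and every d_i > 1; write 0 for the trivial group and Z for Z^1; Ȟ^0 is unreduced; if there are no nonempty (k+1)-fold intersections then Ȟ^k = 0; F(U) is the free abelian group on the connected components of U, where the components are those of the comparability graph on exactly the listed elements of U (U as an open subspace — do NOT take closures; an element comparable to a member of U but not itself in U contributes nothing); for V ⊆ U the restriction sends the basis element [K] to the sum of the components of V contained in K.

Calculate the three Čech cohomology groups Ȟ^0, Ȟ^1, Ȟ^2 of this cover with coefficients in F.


nerve of the cover:
  W1={{r},{s},{p,r},{p,s},{q,r},{q,s},{r,s},{p,q,r},{q,r,s}} W2={{q},{p,q},{q,r},{q,s},{p,q,r},{q,r,s}} W3={{p},{r},{p,q},{p,r},{p,s},{q,r},{r,s},{p,q,r},{q,r,s}}
  W12={{q,r},{q,s},{p,q,r},{q,r,s}} W13={{r},{p,r},{p,s},{q,r},{r,s},{p,q,r},{q,r,s}} W23={{p,q},{q,r},{p,q,r},{q,r,s}}
  W123={{q,r},{p,q,r},{q,r,s}}
components per intersection:
  W1: {{r},{s},{p,r},{p,s},{q,r},{q,s},{r,s},{p,q,r},{q,r,s}}
  W2: {{q},{p,q},{q,r},{q,s},{p,q,r},{q,r,s}}
  W3: {{p},{r},{p,q},{p,r},{p,s},{q,r},{r,s},{p,q,r},{q,r,s}}
  W12: {{q,r},{q,s},{p,q,r},{q,r,s}}
  W13: {{r},{p,r},{q,r},{r,s},{p,q,r},{q,r,s}} {{p,s}}
  W23: {{p,q},{q,r},{p,q,r},{q,r,s}}
  W123: {{q,r},{p,q,r},{q,r,s}}
C dims 3,4,1; δ0: rk 2, SNF 1^2; δ1: rk 1, SNF 1^1
Ȟ^0 = (3 − 2) − 0 = 1, so Ȟ^0 ≅ Z
Ȟ^1 = (4 − 1) − 2 = 1, so Ȟ^1 ≅ Z
Ȟ^2 = (1 − 0) − 1 = 0, so Ȟ^2 ≅ 0

Ȟ^0(U;F) ≅ Z, Ȟ^1(U;F) ≅ Z and Ȟ^2(U;F) ≅ 0


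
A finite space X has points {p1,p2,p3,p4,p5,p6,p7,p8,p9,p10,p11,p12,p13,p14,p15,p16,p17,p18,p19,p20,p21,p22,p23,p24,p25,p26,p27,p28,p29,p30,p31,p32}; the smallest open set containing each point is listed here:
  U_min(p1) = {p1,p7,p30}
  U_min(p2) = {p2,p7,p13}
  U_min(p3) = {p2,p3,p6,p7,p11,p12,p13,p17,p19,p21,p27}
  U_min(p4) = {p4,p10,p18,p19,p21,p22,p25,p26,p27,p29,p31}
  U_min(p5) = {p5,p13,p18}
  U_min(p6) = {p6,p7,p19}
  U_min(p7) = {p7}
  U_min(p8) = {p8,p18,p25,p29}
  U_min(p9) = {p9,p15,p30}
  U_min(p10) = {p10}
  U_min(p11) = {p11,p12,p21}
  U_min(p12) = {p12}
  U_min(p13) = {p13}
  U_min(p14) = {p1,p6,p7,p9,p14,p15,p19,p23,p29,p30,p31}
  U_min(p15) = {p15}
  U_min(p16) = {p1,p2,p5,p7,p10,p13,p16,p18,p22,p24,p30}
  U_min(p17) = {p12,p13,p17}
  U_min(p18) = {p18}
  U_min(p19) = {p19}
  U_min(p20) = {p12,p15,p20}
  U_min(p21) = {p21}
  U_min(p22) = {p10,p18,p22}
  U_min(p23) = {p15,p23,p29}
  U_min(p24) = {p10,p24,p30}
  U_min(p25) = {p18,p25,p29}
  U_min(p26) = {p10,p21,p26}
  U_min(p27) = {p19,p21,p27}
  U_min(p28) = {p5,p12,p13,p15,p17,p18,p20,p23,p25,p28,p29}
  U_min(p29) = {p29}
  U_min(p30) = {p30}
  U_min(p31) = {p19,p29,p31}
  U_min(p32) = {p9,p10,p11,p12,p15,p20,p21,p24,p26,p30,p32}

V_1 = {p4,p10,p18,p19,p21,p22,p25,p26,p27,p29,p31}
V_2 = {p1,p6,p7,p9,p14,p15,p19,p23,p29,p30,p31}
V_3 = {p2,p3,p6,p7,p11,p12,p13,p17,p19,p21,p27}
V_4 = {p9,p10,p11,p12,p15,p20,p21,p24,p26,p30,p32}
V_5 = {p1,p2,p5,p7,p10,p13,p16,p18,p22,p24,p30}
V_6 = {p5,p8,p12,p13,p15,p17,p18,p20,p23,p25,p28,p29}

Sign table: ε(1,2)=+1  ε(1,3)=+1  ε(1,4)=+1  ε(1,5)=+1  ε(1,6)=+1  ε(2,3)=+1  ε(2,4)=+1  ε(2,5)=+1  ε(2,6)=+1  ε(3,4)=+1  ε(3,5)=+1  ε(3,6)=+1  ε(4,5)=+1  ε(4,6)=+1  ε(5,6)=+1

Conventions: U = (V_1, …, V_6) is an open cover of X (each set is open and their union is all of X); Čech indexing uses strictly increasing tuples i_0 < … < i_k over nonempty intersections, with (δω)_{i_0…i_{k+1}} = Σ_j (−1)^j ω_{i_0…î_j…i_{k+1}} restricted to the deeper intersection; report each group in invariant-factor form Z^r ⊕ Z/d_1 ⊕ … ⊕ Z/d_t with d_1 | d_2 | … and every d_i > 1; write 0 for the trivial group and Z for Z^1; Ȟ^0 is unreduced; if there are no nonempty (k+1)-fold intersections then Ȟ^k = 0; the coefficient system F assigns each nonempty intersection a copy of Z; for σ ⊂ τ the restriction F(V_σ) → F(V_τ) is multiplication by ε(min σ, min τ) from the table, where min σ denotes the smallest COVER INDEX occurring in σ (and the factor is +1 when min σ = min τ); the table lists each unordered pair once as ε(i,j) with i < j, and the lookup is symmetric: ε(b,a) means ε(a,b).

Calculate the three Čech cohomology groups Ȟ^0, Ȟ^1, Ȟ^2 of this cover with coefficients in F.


Ȟ^0 ≅ Z, Ȟ^1 ≅ 0, Ȟ^2 ≅ Z/2

nonempty overlaps:
  V12={p19,p29,p31} V13={p19,p21,p27} V14={p10,p21,p26} V15={p10,p18,p22} V16={p18,p25,p29} V23={p6,p7,p19} V24={p9,p15,p30} V25={p1,p7,p30} V26={p15,p23,p29} V34={p11,p12,p21} V35={p2,p7,p13} V36={p12,p13,p17} V45={p10,p24,p30} V46={p12,p15,p20} V56={p5,p13,p18}
  V123={p19} V126={p29} V134={p21} V145={p10} V156={p18} V235={p7} V245={p30} V246={p15} V346={p12} V356={p13}
C dims 6,15,10; δ0: rk 5, SNF 1^5; δ1: rk 10, SNF 1^9·2
degree 0: 6−5−0 = 1 → Ȟ^0 ≅ Z
degree 1: 15−10−5 = 0 → Ȟ^1 ≅ 0
degree 2: 10−0−10 = 0 plus torsion [2] → Ȟ^2 ≅ Z/2


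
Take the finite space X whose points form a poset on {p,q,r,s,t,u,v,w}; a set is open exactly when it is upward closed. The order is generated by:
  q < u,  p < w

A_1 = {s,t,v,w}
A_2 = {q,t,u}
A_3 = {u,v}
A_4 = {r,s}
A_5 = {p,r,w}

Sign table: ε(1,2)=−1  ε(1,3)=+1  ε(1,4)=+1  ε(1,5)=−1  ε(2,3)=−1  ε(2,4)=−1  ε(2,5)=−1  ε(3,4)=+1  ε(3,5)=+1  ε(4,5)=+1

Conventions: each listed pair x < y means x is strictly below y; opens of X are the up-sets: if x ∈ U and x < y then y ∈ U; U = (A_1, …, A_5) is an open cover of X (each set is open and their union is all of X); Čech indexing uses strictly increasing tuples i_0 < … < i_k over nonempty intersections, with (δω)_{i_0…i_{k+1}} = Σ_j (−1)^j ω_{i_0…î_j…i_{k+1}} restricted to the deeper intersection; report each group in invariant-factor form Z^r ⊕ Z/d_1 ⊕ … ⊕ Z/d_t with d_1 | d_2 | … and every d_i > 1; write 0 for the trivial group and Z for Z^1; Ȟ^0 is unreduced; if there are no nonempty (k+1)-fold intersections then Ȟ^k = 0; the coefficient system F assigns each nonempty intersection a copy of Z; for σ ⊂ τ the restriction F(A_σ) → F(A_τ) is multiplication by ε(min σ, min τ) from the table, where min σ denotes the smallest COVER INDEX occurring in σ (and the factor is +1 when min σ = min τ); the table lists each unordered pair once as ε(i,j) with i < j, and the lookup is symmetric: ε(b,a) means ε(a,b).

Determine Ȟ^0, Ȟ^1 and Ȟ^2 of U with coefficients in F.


nonempty intersections:
  A12={t} A13={v} A14={s} A15={w} A23={u} A45={r}
C dims 5,6; δ0: rk 5, SNF 1^4·2
Ȟ^0: (5−5)−0=0 ⇒ 0
Ȟ^1: (6−0)−5=1 plus torsion [2] ⇒ Z ⊕ Z/2
Ȟ^2: (0−0)−0=0 ⇒ 0

Ȟ^0(U;F) ≅ 0, Ȟ^1(U;F) ≅ Z ⊕ Z/2, Ȟ^2(U;F) ≅ 0


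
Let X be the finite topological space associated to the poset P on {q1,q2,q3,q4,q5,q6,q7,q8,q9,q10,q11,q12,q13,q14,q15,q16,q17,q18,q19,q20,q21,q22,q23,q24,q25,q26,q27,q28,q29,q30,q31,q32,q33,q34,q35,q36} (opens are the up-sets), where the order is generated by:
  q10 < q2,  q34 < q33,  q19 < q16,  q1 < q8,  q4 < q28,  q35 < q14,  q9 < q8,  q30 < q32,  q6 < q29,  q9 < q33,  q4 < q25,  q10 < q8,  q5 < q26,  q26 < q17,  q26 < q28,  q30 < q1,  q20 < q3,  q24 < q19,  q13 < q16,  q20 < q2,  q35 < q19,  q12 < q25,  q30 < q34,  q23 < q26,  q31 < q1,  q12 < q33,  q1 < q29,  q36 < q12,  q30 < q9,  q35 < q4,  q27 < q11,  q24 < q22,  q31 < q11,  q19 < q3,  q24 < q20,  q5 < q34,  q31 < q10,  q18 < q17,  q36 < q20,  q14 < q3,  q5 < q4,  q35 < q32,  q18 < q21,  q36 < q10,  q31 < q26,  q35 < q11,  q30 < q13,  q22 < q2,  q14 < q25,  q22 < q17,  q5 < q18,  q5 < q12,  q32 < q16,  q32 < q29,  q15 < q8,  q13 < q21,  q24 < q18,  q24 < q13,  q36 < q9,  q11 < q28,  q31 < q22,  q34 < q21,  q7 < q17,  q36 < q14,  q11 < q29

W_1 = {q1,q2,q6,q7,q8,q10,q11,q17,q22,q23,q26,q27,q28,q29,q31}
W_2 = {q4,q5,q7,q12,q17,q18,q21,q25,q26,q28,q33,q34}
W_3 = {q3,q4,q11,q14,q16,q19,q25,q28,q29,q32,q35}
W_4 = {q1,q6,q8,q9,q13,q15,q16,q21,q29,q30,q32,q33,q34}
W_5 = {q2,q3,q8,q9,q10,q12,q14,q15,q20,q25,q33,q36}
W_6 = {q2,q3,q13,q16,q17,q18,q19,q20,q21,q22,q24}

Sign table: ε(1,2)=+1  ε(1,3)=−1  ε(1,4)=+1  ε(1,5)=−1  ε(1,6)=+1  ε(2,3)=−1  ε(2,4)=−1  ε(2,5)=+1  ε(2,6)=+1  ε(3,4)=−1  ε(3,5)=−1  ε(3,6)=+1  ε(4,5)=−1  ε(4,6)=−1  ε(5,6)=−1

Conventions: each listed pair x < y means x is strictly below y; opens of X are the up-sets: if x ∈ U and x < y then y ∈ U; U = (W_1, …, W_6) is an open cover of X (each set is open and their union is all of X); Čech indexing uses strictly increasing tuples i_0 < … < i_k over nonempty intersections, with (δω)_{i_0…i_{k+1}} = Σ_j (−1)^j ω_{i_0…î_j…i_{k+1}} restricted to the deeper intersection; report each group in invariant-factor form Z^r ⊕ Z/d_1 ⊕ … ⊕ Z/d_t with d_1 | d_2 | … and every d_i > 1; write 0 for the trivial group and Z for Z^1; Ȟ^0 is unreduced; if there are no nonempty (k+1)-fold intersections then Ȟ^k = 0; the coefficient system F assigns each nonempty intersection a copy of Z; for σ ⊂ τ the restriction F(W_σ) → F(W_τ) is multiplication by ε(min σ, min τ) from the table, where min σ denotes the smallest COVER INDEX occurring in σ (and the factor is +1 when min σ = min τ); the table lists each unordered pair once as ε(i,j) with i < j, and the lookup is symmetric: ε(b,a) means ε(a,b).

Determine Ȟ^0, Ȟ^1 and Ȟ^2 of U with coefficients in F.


Ȟ^0 = 0,  Ȟ^1 = Z/2,  Ȟ^2 = Z

nonempty overlaps:
  W12={q7,q17,q26,q28} W13={q11,q28,q29} W14={q1,q6,q8,q29} W15={q2,q8,q10} W16={q2,q17,q22} W23={q4,q25,q28} W24={q21,q33,q34} W25={q12,q25,q33} W26={q17,q18,q21} W34={q16,q29,q32} W35={q3,q14,q25} W36={q3,q16,q19} W45={q8,q9,q15,q33} W46={q13,q16,q21} W56={q2,q3,q20}
  W123={q28} W126={q17} W134={q29} W145={q8} W156={q2} W235={q25} W245={q33} W246={q21} W346={q16} W356={q3}
C dims 6,15,10; δ0: rk 6, SNF 1^5·2; δ1: rk 9, SNF 1^9
degree 0: 6−6−0 = 0 → Ȟ^0 ≅ 0
degree 1: 15−9−6 = 0 plus torsion [2] → Ȟ^1 ≅ Z/2
degree 2: 10−0−9 = 1 → Ȟ^2 ≅ Z


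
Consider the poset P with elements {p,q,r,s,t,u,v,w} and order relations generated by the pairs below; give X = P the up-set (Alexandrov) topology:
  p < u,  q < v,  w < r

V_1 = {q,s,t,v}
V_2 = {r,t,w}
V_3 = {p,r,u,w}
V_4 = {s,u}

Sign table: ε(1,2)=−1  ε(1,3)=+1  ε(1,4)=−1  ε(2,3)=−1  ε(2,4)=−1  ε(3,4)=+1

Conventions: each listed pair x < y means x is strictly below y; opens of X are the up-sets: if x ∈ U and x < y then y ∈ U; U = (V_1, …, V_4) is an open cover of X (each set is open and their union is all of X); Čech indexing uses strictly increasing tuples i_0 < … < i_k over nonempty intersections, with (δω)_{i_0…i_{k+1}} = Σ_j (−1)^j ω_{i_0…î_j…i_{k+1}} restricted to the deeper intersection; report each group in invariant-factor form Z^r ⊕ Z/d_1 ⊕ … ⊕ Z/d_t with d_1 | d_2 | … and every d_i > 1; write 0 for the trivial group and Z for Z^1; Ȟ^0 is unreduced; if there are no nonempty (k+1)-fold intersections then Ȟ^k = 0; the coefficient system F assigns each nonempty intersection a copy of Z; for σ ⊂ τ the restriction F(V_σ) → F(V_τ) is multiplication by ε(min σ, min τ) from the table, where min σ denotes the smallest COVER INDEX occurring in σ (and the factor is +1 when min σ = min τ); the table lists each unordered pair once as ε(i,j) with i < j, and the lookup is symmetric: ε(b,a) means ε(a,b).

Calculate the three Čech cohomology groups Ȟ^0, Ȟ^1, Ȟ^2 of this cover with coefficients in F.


Ȟ^0 = 0; Ȟ^1 = Z/2; Ȟ^2 = 0

nerve of the cover:
  V12={t} V14={s} V23={r,w} V34={u}
C dims 4,4; δ0: rk 4, SNF 1^3·2
Ȟ^0 = (4 − 4) − 0 = 0, so Ȟ^0 ≅ 0
Ȟ^1 = (4 − 0) − 4 = 0 plus torsion [2], so Ȟ^1 ≅ Z/2
Ȟ^2 = (0 − 0) − 0 = 0, so Ȟ^2 ≅ 0


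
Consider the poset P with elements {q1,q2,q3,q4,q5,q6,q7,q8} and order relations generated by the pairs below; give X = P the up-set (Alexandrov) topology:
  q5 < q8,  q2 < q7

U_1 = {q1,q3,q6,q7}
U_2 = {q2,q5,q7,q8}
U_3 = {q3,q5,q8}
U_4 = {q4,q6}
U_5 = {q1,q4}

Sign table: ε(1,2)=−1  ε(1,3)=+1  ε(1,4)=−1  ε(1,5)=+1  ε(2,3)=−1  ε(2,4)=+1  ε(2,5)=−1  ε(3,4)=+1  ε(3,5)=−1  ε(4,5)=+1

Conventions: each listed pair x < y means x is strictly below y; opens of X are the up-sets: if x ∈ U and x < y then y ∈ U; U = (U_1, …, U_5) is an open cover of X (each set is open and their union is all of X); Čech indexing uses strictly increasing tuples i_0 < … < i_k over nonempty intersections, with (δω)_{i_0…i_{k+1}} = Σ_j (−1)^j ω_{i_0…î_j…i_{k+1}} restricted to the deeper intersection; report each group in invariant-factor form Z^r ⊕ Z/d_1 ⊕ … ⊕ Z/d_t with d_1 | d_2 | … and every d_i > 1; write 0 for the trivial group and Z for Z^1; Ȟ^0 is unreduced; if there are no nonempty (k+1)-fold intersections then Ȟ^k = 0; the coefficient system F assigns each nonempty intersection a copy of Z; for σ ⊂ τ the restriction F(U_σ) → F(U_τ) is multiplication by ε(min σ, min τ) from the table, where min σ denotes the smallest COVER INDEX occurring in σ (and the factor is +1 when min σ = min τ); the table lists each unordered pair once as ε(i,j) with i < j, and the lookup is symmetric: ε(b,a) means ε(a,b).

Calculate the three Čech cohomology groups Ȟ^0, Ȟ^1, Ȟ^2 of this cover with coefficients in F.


Ȟ^0 ≅ 0, Ȟ^1 ≅ Z ⊕ Z/2, Ȟ^2 ≅ 0

nerve simplices:
  U12={q7} U13={q3} U14={q6} U15={q1} U23={q5,q8} U45={q4}
C dims 5,6; δ0: rk 5, SNF 1^4·2
degree 0: 5−5−0 = 0 → Ȟ^0 ≅ 0
degree 1: 6−0−5 = 1 plus torsion [2] → Ȟ^1 ≅ Z ⊕ Z/2
degree 2: 0−0−0 = 0 → Ȟ^2 ≅ 0
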